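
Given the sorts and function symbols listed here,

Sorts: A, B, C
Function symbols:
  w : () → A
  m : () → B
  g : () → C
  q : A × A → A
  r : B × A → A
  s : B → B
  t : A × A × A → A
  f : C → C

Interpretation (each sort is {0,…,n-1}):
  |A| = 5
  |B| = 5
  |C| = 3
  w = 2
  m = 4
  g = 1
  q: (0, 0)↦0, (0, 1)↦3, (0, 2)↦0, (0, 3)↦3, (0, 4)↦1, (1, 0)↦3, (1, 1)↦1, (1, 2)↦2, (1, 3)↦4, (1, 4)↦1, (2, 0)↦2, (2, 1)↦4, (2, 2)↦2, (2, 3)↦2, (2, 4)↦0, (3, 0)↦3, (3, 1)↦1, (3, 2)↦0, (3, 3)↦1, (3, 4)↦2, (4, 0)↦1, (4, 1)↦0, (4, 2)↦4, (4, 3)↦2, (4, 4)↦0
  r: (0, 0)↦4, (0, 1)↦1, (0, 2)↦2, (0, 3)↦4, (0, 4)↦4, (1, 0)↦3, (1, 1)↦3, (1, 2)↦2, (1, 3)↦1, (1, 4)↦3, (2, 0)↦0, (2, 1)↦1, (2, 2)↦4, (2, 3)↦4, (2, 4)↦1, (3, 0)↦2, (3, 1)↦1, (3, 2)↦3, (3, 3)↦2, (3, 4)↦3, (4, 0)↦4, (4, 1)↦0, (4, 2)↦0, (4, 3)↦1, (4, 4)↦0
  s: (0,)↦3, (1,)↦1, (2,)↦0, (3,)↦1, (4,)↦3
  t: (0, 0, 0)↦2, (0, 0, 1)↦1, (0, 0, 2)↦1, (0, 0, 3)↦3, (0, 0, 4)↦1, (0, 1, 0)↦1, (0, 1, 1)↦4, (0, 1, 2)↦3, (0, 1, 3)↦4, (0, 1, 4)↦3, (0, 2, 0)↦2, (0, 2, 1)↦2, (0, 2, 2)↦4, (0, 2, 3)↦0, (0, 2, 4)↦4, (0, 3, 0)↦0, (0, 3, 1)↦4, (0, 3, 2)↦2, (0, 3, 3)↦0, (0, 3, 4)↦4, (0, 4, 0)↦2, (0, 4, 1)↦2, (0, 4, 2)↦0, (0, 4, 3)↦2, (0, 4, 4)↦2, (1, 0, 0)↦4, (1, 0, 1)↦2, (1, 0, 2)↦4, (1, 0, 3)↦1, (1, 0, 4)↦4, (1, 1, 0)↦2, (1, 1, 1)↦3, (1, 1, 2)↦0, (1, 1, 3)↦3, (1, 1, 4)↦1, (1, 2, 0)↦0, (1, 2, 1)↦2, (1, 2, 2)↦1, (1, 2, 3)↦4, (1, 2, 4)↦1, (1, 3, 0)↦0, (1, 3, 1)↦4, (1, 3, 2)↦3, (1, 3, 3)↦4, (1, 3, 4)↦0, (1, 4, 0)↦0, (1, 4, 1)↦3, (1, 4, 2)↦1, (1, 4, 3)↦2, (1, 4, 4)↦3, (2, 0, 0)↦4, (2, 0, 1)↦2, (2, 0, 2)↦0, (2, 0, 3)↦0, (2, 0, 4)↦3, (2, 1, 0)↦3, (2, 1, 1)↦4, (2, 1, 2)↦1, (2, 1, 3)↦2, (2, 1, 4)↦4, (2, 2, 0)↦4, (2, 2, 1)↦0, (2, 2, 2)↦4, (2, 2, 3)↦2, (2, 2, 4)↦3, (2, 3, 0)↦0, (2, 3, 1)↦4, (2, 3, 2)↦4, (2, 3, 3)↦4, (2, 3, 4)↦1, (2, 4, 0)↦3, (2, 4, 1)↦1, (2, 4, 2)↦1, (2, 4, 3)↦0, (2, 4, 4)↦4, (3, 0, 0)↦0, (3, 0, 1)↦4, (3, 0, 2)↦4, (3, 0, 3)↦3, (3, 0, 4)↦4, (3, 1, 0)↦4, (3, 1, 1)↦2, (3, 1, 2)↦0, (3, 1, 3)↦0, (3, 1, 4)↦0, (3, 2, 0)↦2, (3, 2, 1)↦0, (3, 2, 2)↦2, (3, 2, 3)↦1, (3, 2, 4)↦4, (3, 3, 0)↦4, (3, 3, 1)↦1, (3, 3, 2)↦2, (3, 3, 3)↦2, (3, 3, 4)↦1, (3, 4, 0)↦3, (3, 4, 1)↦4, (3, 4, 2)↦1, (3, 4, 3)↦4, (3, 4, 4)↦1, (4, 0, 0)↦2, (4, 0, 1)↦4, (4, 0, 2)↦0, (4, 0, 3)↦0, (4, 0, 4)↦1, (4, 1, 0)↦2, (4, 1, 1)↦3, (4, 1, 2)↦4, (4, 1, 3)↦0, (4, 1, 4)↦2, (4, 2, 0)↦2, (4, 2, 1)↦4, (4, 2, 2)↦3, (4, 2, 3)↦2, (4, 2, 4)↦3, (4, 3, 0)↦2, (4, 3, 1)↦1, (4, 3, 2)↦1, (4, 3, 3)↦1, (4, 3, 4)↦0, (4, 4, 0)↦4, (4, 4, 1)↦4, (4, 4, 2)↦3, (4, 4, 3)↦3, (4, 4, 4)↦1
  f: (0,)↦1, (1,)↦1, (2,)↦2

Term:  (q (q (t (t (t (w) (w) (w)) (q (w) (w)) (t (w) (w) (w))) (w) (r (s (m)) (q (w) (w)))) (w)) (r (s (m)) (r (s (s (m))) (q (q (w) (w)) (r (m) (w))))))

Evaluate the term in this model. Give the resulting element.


value = 2

  w = 2
  w = 2
  w = 2
  (t (w) (w) (w)) = t(2, 2, 2) = 4
  w = 2
  w = 2
  (q (w) (w)) = q(2, 2) = 2
  w = 2
  w = 2
  w = 2
  (t (w) (w) (w)) = t(2, 2, 2) = 4
  (t (t (w) (w) (w)) (q (w) (w)) (t (w) (w) (w))) = t(4, 2, 4) = 3
  w = 2
  m = 4
  (s (m)) = s(4,) = 3
  w = 2
  w = 2
  (q (w) (w)) = q(2, 2) = 2
  (r (s (m)) (q (w) (w))) = r(3, 2) = 3
  (t (t (t (w) (w) (w)) (q (w) (w)) (t (w) (w) (w))) (w) (r (s (m)) (q (w) (w)))) = t(3, 2, 3) = 1
  w = 2
  (q (t (t (t (w) (w) (w)) (q (w) (w)) (t (w) (w) (w))) (w) (r (s (m)) (q (w) (w)))) (w)) = q(1, 2) = 2
  m = 4
  (s (m)) = s(4,) = 3
  m = 4
  (s (m)) = s(4,) = 3
  (s (s (m))) = s(3,) = 1
  w = 2
  w = 2
  (q (w) (w)) = q(2, 2) = 2
  m = 4
  w = 2
  (r (m) (w)) = r(4, 2) = 0
  (q (q (w) (w)) (r (m) (w))) = q(2, 0) = 2
  (r (s (s (m))) (q (q (w) (w)) (r (m) (w)))) = r(1, 2) = 2
  (r (s (m)) (r (s (s (m))) (q (q (w) (w)) (r (m) (w))))) = r(3, 2) = 3
  (q (q (t (t (t (w) (w) (w)) (q (w) (w)) (t (w) (w) (w))) (w) (r (s (m)) (q (w) (w)))) (w)) (r (s (m)) (r (s (s (m))) (q (q (w) (w)) (r (m) (w)))))) = q(2, 3) = 2


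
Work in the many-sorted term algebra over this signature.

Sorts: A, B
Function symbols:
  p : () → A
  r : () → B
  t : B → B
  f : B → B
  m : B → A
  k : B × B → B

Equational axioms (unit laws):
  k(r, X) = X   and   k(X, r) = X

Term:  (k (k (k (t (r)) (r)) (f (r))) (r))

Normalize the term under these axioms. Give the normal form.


normal form = (k (t (r)) (f (r)))

1. (k (k (k (t (r)) (r)) (f (r))) (r))  →  (k (k (t (r)) (r)) (f (r)))
2. (k (k (t (r)) (r)) (f (r)))  →  (k (t (r)) (f (r)))


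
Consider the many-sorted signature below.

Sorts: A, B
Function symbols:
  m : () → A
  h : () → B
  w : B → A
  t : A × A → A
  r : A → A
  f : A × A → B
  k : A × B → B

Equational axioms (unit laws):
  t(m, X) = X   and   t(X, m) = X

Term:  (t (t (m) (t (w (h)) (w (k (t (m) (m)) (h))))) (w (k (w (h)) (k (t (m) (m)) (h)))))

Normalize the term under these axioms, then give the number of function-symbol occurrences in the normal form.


size = 15

1. (t (t (m) (t (w (h)) (w (k (t (m) (m)) (h))))) (w (k (w (h)) (k (t (m) (m)) (h)))))  →  (t (t (w (h)) (w (k (t (m) (m)) (h)))) (w (k (w (h)) (k (t (m) (m)) (h)))))
2. (t (t (w (h)) (w (k (t (m) (m)) (h)))) (w (k (w (h)) (k (t (m) (m)) (h)))))  →  (t (t (w (h)) (w (k (m) (h)))) (w (k (w (h)) (k (t (m) (m)) (h)))))
3. (t (t (w (h)) (w (k (m) (h)))) (w (k (w (h)) (k (t (m) (m)) (h)))))  →  (t (t (w (h)) (w (k (m) (h)))) (w (k (w (h)) (k (m) (h)))))
normal form: (t (t (w (h)) (w (k (m) (h)))) (w (k (w (h)) (k (m) (h)))))


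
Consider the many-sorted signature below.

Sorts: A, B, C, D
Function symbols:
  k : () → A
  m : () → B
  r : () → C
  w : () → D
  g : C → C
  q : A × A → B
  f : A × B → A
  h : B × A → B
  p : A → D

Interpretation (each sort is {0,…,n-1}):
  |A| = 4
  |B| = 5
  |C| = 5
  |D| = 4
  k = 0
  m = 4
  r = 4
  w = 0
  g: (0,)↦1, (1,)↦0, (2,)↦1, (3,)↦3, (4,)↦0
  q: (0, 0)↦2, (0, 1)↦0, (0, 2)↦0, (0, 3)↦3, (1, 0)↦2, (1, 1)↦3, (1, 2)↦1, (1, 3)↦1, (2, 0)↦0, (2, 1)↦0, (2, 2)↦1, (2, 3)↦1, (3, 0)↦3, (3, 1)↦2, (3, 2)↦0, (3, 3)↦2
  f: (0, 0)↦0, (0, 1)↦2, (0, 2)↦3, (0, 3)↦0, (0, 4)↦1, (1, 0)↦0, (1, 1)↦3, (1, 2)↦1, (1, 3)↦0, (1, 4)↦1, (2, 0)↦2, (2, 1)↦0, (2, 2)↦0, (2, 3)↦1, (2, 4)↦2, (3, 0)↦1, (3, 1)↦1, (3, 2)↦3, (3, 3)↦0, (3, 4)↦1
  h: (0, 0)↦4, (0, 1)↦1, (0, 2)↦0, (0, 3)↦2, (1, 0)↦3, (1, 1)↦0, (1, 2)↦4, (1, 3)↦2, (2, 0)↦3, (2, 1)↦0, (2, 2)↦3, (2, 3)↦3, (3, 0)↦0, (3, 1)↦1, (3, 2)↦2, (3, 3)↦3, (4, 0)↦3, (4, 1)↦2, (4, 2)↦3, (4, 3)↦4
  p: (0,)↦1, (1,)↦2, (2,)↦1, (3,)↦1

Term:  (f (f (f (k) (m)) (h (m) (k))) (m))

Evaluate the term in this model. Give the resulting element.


value = 1

  k = 0
  m = 4
  (f (k) (m)) = f(0, 4) = 1
  m = 4
  k = 0
  (h (m) (k)) = h(4, 0) = 3
  (f (f (k) (m)) (h (m) (k))) = f(1, 3) = 0
  m = 4
  (f (f (f (k) (m)) (h (m) (k))) (m)) = f(0, 4) = 1


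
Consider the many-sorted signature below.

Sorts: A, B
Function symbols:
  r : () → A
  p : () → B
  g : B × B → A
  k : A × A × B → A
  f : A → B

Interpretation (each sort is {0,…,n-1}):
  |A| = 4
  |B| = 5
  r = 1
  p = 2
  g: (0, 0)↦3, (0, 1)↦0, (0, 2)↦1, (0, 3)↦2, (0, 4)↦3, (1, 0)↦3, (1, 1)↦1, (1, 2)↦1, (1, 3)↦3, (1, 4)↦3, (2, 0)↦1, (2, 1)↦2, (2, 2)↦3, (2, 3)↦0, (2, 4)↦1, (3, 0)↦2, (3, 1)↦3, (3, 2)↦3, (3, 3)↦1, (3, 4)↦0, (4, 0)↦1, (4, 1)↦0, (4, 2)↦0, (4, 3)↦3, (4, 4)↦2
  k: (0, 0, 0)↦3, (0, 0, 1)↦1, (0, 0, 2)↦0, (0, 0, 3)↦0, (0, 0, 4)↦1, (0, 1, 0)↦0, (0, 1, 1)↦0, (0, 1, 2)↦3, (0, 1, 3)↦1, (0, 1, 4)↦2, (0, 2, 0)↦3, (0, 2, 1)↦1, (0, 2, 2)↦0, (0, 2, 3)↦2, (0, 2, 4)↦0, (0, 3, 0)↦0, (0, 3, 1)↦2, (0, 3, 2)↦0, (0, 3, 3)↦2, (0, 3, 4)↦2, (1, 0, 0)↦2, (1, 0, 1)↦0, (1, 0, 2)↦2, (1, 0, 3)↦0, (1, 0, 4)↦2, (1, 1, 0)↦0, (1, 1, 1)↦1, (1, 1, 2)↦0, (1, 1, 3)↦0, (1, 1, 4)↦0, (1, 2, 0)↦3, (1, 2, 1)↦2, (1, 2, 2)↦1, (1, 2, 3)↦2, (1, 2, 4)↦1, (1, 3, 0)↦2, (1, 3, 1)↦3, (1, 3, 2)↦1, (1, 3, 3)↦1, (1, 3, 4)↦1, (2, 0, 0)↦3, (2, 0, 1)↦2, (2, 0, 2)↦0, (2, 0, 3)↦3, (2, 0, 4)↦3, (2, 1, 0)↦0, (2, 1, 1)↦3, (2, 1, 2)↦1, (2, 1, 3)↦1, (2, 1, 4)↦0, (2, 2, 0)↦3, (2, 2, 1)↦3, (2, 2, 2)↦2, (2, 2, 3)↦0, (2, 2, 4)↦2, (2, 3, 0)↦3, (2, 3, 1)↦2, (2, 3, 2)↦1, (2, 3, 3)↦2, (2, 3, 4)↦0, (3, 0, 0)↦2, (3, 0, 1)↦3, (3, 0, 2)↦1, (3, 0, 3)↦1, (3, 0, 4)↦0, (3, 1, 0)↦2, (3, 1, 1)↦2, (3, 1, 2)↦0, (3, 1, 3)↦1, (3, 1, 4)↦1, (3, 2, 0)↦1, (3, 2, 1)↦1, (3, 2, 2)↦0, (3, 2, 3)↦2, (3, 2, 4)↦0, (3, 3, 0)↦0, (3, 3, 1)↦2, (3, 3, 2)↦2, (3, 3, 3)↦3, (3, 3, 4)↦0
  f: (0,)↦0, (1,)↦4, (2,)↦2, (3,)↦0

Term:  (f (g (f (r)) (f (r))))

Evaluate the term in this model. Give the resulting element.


value = 2

  r = 1
  (f (r)) = f(1,) = 4
  r = 1
  (f (r)) = f(1,) = 4
  (g (f (r)) (f (r))) = g(4, 4) = 2
  (f (g (f (r)) (f (r)))) = f(2,) = 2


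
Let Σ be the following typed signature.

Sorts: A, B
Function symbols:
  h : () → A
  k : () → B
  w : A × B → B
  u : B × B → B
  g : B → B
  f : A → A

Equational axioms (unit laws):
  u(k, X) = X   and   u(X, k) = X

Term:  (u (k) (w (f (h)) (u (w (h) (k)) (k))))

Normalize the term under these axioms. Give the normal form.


normal form = (w (f (h)) (w (h) (k)))

1. (u (k) (w (f (h)) (u (w (h) (k)) (k))))  →  (w (f (h)) (u (w (h) (k)) (k)))
2. (w (f (h)) (u (w (h) (k)) (k)))  →  (w (f (h)) (w (h) (k)))


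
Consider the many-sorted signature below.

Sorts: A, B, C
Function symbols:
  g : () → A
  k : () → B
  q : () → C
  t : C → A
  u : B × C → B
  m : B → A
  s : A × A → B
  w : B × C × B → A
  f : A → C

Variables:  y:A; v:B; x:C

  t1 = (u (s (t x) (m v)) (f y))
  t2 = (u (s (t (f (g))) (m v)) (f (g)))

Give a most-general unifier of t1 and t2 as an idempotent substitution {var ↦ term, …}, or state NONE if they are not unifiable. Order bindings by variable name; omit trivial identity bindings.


{x ↦ (f (g)), y ↦ (g)}


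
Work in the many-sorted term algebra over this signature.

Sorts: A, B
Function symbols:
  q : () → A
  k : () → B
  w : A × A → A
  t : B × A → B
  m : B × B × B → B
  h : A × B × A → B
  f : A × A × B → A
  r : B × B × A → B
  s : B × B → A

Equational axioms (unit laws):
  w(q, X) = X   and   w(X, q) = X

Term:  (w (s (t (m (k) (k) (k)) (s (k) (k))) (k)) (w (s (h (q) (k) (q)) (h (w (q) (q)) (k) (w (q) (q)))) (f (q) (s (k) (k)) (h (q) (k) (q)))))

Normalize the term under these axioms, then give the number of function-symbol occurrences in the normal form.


size = 30

1. (w (s (t (m (k) (k) (k)) (s (k) (k))) (k)) (w (s (h (q) (k) (q)) (h (w (q) (q)) (k) (w (q) (q)))) (f (q) (s (k) (k)) (h (q) (k) (q)))))  →  (w (s (t (m (k) (k) (k)) (s (k) (k))) (k)) (w (s (h (q) (k) (q)) (h (q) (k) (w (q) (q)))) (f (q) (s (k) (k)) (h (q) (k) (q)))))
2. (w (s (t (m (k) (k) (k)) (s (k) (k))) (k)) (w (s (h (q) (k) (q)) (h (q) (k) (w (q) (q)))) (f (q) (s (k) (k)) (h (q) (k) (q)))))  →  (w (s (t (m (k) (k) (k)) (s (k) (k))) (k)) (w (s (h (q) (k) (q)) (h (q) (k) (q))) (f (q) (s (k) (k)) (h (q) (k) (q)))))
normal form: (w (s (t (m (k) (k) (k)) (s (k) (k))) (k)) (w (s (h (q) (k) (q)) (h (q) (k) (q))) (f (q) (s (k) (k)) (h (q) (k) (q)))))


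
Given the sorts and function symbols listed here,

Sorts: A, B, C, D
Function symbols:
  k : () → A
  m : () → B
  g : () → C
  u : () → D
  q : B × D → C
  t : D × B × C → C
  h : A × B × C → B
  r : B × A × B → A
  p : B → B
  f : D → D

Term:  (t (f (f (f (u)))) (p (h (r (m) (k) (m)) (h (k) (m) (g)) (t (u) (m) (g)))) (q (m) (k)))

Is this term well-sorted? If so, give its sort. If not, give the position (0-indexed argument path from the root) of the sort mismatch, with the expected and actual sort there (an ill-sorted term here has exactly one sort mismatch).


ill-sorted at position [2, 1]: expected D, got A

        (u) : D
      (f (u)) : D
    (f (f (u))) : D
  (f (f (f (u)))) : D
        (m) : B
        (k) : A
        (m) : B
      (r (m) (k) (m)) : A
        (k) : A
        (m) : B
        (g) : C
      (h (k) (m) (g)) : B
        (u) : D
        (m) : B
        (g) : C
      (t (u) (m) (g)) : C
    (h (r (m) (k) (m)) (h (k) (m) (g)) (t (u) (m) (g))) : B
  (p (h (r (m) (k) (m)) (h (k) (m) (g)) (t (u) (m) (g)))) : B
    (m) : B
    (k) : A
  (q (m) (k)) : ✗ arg 1 at [2, 1] has sort A, expected D


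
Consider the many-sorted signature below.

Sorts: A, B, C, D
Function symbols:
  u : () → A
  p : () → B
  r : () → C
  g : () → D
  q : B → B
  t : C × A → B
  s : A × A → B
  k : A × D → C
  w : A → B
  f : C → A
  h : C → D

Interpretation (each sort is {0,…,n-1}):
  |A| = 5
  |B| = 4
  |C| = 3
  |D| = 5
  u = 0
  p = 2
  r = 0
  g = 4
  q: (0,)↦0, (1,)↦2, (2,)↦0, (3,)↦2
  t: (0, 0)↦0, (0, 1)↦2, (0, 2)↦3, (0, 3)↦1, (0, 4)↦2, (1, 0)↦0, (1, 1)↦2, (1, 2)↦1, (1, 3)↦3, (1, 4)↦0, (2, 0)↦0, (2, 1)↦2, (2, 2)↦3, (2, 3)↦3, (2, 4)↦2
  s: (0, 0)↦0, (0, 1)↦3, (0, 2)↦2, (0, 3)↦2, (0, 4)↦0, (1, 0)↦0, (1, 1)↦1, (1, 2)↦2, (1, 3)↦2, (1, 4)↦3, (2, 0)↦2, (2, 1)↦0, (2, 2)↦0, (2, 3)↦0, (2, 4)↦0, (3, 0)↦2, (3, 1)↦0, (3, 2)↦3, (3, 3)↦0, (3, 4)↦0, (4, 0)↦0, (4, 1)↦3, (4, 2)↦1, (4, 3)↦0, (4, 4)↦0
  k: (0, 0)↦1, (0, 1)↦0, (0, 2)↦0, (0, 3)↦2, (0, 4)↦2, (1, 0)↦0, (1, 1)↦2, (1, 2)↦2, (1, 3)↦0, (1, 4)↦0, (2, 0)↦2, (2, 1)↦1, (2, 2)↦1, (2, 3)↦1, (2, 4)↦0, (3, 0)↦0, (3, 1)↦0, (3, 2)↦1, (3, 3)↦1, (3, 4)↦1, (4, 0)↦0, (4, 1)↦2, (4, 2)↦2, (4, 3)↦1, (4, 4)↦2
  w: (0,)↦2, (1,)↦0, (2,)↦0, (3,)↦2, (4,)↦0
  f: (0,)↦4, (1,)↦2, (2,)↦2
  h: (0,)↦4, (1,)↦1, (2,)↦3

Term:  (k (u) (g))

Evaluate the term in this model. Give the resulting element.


  u = 0
  g = 4
  (k (u) (g)) = k(0, 4) = 2

value = 2


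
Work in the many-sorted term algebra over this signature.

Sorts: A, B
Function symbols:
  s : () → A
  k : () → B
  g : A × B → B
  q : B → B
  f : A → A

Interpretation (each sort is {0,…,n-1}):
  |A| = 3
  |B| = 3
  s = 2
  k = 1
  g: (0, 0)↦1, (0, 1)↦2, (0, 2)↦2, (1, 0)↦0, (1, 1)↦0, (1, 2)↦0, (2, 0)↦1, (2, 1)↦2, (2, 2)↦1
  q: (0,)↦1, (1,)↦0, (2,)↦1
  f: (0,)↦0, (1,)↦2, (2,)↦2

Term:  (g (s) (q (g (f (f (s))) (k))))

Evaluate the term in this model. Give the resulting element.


value = 2

  s = 2
  s = 2
  (f (s)) = f(2,) = 2
  (f (f (s))) = f(2,) = 2
  k = 1
  (g (f (f (s))) (k)) = g(2, 1) = 2
  (q (g (f (f (s))) (k))) = q(2,) = 1
  (g (s) (q (g (f (f (s))) (k)))) = g(2, 1) = 2


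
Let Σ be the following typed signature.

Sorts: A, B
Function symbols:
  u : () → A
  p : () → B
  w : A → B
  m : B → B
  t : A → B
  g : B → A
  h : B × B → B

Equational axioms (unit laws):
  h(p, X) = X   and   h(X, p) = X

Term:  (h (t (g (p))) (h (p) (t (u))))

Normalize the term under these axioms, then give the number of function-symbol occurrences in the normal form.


1. (h (t (g (p))) (h (p) (t (u))))  →  (h (t (g (p))) (t (u)))
normal form: (h (t (g (p))) (t (u)))

size = 6


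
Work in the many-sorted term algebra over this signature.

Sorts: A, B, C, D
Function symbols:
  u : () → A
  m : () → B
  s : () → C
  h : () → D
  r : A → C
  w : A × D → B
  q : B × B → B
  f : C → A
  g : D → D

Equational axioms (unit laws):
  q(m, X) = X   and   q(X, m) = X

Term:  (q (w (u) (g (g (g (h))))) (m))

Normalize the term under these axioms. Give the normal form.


normal form = (w (u) (g (g (g (h)))))

1. (q (w (u) (g (g (g (h))))) (m))  →  (w (u) (g (g (g (h)))))


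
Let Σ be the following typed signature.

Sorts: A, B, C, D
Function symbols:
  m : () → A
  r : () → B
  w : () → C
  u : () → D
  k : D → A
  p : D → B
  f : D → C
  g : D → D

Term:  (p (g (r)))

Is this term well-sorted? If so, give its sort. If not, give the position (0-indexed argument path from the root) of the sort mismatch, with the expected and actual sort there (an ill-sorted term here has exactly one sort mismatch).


    (r) : B
  (g (r)) : ✗ arg 0 at [0, 0] has sort B, expected D

ill-sorted at position [0, 0]: expected D, got B


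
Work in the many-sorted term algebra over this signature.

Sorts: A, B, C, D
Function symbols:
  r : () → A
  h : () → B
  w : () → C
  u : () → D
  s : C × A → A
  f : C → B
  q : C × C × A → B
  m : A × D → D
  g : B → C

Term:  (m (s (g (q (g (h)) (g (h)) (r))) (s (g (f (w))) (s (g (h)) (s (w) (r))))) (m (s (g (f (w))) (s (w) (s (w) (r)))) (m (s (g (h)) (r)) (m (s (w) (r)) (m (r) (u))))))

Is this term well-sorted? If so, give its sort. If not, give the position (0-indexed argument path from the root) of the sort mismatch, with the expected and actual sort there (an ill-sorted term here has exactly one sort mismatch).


          (h) : B
        (g (h)) : C
          (h) : B
        (g (h)) : C
        (r) : A
      (q (g (h)) (g (h)) (r)) : B
    (g (q (g (h)) (g (h)) (r))) : C
          (w) : C
        (f (w)) : B
      (g (f (w))) : C
          (h) : B
        (g (h)) : C
          (w) : C
          (r) : A
        (s (w) (r)) : A
      (s (g (h)) (s (w) (r))) : A
    (s (g (f (w))) (s (g (h)) (s (w) (r)))) : A
  (s (g (q (g (h)) (g (h)) (r))) (s (g (f (w))) (s (g (h)) (s (w) (r))))) : A
          (w) : C
        (f (w)) : B
      (g (f (w))) : C
        (w) : C
          (w) : C
          (r) : A
        (s (w) (r)) : A
      (s (w) (s (w) (r))) : A
    (s (g (f (w))) (s (w) (s (w) (r)))) : A
          (h) : B
        (g (h)) : C
        (r) : A
      (s (g (h)) (r)) : A
          (w) : C
          (r) : A
        (s (w) (r)) : A
          (r) : A
          (u) : D
        (m (r) (u)) : D
      (m (s (w) (r)) (m (r) (u))) : D
    (m (s (g (h)) (r)) (m (s (w) (r)) (m (r) (u)))) : D
  (m (s (g (f (w))) (s (w) (s (w) (r)))) (m (s (g (h)) (r)) (m (s (w) (r)) (m (r) (u))))) : D
(m (s (g (q (g (h)) (g (h)) (r))) (s (g (f (w))) (s (g (h)) (s (w) (r))))) (m (s (g (f (w))) (s (w) (s (w) (r)))) (m (s (g (h)) (r)) (m (s (w) (r)) (m (r) (u)))))) : D

well-sorted; sort = D


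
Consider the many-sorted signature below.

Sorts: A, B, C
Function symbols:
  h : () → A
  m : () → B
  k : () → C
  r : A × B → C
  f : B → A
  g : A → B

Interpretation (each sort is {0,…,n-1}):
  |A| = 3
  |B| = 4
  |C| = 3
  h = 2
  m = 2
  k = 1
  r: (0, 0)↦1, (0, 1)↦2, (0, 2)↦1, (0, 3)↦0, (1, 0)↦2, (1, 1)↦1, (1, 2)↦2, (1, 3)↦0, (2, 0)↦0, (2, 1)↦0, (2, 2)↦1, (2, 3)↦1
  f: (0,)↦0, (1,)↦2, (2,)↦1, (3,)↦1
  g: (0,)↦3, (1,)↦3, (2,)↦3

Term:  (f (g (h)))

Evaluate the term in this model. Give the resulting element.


  h = 2
  (g (h)) = g(2,) = 3
  (f (g (h))) = f(3,) = 1

value = 1


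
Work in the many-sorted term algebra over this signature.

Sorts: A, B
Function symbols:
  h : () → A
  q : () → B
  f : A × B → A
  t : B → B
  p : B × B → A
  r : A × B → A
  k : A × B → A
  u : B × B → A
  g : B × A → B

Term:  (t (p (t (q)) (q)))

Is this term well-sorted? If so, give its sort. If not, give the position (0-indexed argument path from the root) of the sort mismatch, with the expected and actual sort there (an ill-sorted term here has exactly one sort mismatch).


ill-sorted at position [0]: expected B, got A

      (q) : B
    (t (q)) : B
    (q) : B
  (p (t (q)) (q)) : A
(t (p (t (q)) (q))) : ✗ arg 0 at [0] has sort A, expected B


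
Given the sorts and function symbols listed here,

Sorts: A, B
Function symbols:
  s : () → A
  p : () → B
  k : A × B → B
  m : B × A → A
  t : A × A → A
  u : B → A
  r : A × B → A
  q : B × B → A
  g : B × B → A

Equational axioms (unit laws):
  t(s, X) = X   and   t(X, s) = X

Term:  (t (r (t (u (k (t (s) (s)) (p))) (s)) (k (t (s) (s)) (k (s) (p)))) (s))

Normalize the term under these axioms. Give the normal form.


1. (t (r (t (u (k (t (s) (s)) (p))) (s)) (k (t (s) (s)) (k (s) (p)))) (s))  →  (r (t (u (k (t (s) (s)) (p))) (s)) (k (t (s) (s)) (k (s) (p))))
2. (r (t (u (k (t (s) (s)) (p))) (s)) (k (t (s) (s)) (k (s) (p))))  →  (r (u (k (t (s) (s)) (p))) (k (t (s) (s)) (k (s) (p))))
3. (r (u (k (t (s) (s)) (p))) (k (t (s) (s)) (k (s) (p))))  →  (r (u (k (s) (p))) (k (t (s) (s)) (k (s) (p))))
4. (r (u (k (s) (p))) (k (t (s) (s)) (k (s) (p))))  →  (r (u (k (s) (p))) (k (s) (k (s) (p))))

normal form = (r (u (k (s) (p))) (k (s) (k (s) (p))))


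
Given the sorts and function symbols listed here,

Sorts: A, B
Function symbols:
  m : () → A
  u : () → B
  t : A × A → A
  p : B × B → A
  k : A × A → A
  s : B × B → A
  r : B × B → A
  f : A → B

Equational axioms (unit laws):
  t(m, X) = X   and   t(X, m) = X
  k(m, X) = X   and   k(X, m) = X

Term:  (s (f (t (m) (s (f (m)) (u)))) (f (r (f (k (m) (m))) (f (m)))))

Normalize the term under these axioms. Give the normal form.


1. (s (f (t (m) (s (f (m)) (u)))) (f (r (f (k (m) (m))) (f (m)))))  →  (s (f (s (f (m)) (u))) (f (r (f (k (m) (m))) (f (m)))))
2. (s (f (s (f (m)) (u))) (f (r (f (k (m) (m))) (f (m)))))  →  (s (f (s (f (m)) (u))) (f (r (f (m)) (f (m)))))

normal form = (s (f (s (f (m)) (u))) (f (r (f (m)) (f (m)))))


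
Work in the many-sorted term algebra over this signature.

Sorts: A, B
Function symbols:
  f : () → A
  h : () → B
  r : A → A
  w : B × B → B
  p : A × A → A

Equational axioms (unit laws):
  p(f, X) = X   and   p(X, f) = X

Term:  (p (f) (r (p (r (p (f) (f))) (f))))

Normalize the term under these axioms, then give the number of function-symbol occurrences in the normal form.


size = 3

1. (p (f) (r (p (r (p (f) (f))) (f))))  →  (r (p (r (p (f) (f))) (f)))
2. (r (p (r (p (f) (f))) (f)))  →  (r (r (p (f) (f))))
3. (r (r (p (f) (f))))  →  (r (r (f)))
normal form: (r (r (f)))


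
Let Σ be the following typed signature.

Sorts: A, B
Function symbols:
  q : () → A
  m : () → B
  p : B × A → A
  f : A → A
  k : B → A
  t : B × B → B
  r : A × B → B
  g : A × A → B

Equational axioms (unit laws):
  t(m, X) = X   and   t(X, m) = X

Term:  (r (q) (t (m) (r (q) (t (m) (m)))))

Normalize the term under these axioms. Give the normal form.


1. (r (q) (t (m) (r (q) (t (m) (m)))))  →  (r (q) (r (q) (t (m) (m))))
2. (r (q) (r (q) (t (m) (m))))  →  (r (q) (r (q) (m)))

normal form = (r (q) (r (q) (m)))


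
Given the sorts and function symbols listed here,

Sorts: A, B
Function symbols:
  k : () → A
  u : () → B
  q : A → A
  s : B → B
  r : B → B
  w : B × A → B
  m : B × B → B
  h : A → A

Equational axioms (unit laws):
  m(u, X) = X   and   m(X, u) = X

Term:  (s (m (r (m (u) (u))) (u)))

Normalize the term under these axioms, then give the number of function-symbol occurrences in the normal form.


1. (s (m (r (m (u) (u))) (u)))  →  (s (r (m (u) (u))))
2. (s (r (m (u) (u))))  →  (s (r (u)))
normal form: (s (r (u)))

size = 3


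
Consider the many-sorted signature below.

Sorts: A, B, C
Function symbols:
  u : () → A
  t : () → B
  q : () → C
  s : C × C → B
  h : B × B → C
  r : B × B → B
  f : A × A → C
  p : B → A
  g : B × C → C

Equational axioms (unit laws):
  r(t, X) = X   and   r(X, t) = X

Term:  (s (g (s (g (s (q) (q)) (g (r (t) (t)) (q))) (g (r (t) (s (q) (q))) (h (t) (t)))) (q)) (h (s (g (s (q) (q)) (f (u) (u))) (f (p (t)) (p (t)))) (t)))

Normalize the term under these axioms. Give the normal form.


1. (s (g (s (g (s (q) (q)) (g (r (t) (t)) (q))) (g (r (t) (s (q) (q))) (h (t) (t)))) (q)) (h (s (g (s (q) (q)) (f (u) (u))) (f (p (t)) (p (t)))) (t)))  →  (s (g (s (g (s (q) (q)) (g (t) (q))) (g (r (t) (s (q) (q))) (h (t) (t)))) (q)) (h (s (g (s (q) (q)) (f (u) (u))) (f (p (t)) (p (t)))) (t)))
2. (s (g (s (g (s (q) (q)) (g (t) (q))) (g (r (t) (s (q) (q))) (h (t) (t)))) (q)) (h (s (g (s (q) (q)) (f (u) (u))) (f (p (t)) (p (t)))) (t)))  →  (s (g (s (g (s (q) (q)) (g (t) (q))) (g (s (q) (q)) (h (t) (t)))) (q)) (h (s (g (s (q) (q)) (f (u) (u))) (f (p (t)) (p (t)))) (t)))

normal form = (s (g (s (g (s (q) (q)) (g (t) (q))) (g (s (q) (q)) (h (t) (t)))) (q)) (h (s (g (s (q) (q)) (f (u) (u))) (f (p (t)) (p (t)))) (t)))


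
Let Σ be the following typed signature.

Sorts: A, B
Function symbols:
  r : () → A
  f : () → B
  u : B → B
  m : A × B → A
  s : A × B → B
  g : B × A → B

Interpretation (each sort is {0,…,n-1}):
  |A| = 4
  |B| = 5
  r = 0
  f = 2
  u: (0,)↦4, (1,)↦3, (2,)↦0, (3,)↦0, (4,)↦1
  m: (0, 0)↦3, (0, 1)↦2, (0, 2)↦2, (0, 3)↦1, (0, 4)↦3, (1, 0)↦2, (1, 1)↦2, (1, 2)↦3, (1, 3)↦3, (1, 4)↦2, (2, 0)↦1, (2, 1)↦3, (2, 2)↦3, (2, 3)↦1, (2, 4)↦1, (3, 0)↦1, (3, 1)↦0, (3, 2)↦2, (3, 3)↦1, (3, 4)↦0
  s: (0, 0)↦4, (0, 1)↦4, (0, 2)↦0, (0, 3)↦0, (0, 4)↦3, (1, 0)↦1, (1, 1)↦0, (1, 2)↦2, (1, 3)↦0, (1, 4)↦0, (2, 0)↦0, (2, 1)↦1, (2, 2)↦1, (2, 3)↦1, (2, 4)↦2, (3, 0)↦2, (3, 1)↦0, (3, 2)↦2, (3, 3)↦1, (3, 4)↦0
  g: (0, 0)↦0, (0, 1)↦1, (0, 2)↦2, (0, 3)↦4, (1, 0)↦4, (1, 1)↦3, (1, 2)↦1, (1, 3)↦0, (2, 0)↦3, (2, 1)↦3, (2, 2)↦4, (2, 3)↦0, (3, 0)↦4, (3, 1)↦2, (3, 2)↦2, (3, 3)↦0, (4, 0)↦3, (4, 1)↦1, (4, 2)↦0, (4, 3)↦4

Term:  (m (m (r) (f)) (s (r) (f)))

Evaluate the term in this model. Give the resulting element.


value = 1

  r = 0
  f = 2
  (m (r) (f)) = m(0, 2) = 2
  r = 0
  f = 2
  (s (r) (f)) = s(0, 2) = 0
  (m (m (r) (f)) (s (r) (f))) = m(2, 0) = 1


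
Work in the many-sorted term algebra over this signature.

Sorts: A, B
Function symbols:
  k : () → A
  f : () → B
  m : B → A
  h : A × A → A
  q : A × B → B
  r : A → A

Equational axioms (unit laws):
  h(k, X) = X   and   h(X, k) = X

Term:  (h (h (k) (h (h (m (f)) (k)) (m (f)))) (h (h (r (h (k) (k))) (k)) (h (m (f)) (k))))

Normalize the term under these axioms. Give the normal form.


1. (h (h (k) (h (h (m (f)) (k)) (m (f)))) (h (h (r (h (k) (k))) (k)) (h (m (f)) (k))))  →  (h (h (h (m (f)) (k)) (m (f))) (h (h (r (h (k) (k))) (k)) (h (m (f)) (k))))
2. (h (h (h (m (f)) (k)) (m (f))) (h (h (r (h (k) (k))) (k)) (h (m (f)) (k))))  →  (h (h (m (f)) (m (f))) (h (h (r (h (k) (k))) (k)) (h (m (f)) (k))))
3. (h (h (m (f)) (m (f))) (h (h (r (h (k) (k))) (k)) (h (m (f)) (k))))  →  (h (h (m (f)) (m (f))) (h (r (h (k) (k))) (h (m (f)) (k))))
4. (h (h (m (f)) (m (f))) (h (r (h (k) (k))) (h (m (f)) (k))))  →  (h (h (m (f)) (m (f))) (h (r (k)) (h (m (f)) (k))))
5. (h (h (m (f)) (m (f))) (h (r (k)) (h (m (f)) (k))))  →  (h (h (m (f)) (m (f))) (h (r (k)) (m (f))))

normal form = (h (h (m (f)) (m (f))) (h (r (k)) (m (f))))


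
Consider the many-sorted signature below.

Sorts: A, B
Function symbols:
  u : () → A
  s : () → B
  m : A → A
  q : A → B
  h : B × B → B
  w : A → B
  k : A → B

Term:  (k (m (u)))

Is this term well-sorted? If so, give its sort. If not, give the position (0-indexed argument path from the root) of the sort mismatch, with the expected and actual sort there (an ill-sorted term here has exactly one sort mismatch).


well-sorted; sort = B

    (u) : A
  (m (u)) : A
(k (m (u))) : B


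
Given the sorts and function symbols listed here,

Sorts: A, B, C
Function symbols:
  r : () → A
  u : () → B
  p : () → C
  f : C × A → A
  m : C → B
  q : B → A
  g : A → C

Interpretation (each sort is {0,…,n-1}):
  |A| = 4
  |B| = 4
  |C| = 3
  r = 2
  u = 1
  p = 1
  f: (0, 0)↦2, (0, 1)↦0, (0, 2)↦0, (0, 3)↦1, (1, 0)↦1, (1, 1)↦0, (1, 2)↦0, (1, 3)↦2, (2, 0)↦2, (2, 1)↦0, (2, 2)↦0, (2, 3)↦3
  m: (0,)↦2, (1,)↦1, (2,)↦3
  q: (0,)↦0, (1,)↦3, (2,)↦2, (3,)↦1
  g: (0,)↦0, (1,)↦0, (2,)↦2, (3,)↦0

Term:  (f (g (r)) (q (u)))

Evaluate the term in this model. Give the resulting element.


  r = 2
  (g (r)) = g(2,) = 2
  u = 1
  (q (u)) = q(1,) = 3
  (f (g (r)) (q (u))) = f(2, 3) = 3

value = 3


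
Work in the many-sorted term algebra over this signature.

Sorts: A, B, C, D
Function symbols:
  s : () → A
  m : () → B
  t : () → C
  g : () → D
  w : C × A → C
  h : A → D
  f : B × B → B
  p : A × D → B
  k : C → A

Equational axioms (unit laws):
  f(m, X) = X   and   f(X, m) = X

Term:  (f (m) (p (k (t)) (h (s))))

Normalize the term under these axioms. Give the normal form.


normal form = (p (k (t)) (h (s)))

1. (f (m) (p (k (t)) (h (s))))  →  (p (k (t)) (h (s)))


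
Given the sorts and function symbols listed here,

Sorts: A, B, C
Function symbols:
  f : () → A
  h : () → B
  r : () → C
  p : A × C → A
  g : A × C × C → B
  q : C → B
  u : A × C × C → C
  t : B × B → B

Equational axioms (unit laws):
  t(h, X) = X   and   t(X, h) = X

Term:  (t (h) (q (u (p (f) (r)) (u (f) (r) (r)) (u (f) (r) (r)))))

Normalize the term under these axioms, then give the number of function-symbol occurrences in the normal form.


size = 13

1. (t (h) (q (u (p (f) (r)) (u (f) (r) (r)) (u (f) (r) (r)))))  →  (q (u (p (f) (r)) (u (f) (r) (r)) (u (f) (r) (r))))
normal form: (q (u (p (f) (r)) (u (f) (r) (r)) (u (f) (r) (r))))


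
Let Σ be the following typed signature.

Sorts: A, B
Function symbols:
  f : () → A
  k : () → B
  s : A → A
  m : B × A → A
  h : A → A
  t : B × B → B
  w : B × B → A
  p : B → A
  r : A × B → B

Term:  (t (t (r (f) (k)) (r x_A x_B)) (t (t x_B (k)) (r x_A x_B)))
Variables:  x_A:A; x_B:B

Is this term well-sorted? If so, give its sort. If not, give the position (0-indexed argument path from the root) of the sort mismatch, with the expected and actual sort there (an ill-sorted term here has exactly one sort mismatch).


      (f) : A
      (k) : B
    (r (f) (k)) : B
      x_A : A
      x_B : B
    (r x_A x_B) : B
  (t (r (f) (k)) (r x_A x_B)) : B
      x_B : B
      (k) : B
    (t x_B (k)) : B
      x_A : A
      x_B : B
    (r x_A x_B) : B
  (t (t x_B (k)) (r x_A x_B)) : B
(t (t (r (f) (k)) (r x_A x_B)) (t (t x_B (k)) (r x_A x_B))) : B

well-sorted; sort = B


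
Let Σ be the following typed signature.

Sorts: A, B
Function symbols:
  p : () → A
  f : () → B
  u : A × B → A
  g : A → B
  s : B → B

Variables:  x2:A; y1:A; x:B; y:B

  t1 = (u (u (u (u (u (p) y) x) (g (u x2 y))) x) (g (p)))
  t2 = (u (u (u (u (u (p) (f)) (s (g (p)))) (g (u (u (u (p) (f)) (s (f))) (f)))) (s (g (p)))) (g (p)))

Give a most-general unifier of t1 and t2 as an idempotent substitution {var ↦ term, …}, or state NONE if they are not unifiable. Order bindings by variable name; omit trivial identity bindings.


{x ↦ (s (g (p))), x2 ↦ (u (u (p) (f)) (s (f))), y ↦ (f)}


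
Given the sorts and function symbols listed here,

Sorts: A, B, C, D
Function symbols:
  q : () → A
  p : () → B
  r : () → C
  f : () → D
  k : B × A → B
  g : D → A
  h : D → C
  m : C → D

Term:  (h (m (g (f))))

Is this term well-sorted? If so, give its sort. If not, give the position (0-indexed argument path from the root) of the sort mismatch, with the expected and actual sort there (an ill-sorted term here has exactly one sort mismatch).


ill-sorted at position [0, 0]: expected C, got A

      (f) : D
    (g (f)) : A
  (m (g (f))) : ✗ arg 0 at [0, 0] has sort A, expected C


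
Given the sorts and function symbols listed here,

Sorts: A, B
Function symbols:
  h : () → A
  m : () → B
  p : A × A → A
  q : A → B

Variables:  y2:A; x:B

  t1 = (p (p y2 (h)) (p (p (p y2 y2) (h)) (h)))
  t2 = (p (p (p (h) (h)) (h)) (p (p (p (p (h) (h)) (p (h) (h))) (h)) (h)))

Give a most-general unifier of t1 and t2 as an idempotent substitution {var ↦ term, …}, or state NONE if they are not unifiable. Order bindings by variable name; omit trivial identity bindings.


{y2 ↦ (p (h) (h))}


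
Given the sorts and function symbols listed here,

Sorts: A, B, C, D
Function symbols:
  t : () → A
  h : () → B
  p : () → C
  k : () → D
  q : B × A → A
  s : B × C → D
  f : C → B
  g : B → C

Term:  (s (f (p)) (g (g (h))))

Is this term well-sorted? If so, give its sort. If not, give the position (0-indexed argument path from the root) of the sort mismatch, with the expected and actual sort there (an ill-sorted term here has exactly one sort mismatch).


    (p) : C
  (f (p)) : B
      (h) : B
    (g (h)) : C
  (g (g (h))) : ✗ arg 0 at [1, 0] has sort C, expected B

ill-sorted at position [1, 0]: expected B, got C


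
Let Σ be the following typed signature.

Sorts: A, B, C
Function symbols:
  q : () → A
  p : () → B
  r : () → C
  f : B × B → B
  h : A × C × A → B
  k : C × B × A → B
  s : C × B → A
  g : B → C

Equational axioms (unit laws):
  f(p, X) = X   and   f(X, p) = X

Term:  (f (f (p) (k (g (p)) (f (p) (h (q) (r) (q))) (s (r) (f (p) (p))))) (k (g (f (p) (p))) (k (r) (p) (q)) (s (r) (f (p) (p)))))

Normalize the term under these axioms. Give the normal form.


normal form = (f (k (g (p)) (h (q) (r) (q)) (s (r) (p))) (k (g (p)) (k (r) (p) (q)) (s (r) (p))))

1. (f (f (p) (k (g (p)) (f (p) (h (q) (r) (q))) (s (r) (f (p) (p))))) (k (g (f (p) (p))) (k (r) (p) (q)) (s (r) (f (p) (p)))))  →  (f (k (g (p)) (f (p) (h (q) (r) (q))) (s (r) (f (p) (p)))) (k (g (f (p) (p))) (k (r) (p) (q)) (s (r) (f (p) (p)))))
2. (f (k (g (p)) (f (p) (h (q) (r) (q))) (s (r) (f (p) (p)))) (k (g (f (p) (p))) (k (r) (p) (q)) (s (r) (f (p) (p)))))  →  (f (k (g (p)) (h (q) (r) (q)) (s (r) (f (p) (p)))) (k (g (f (p) (p))) (k (r) (p) (q)) (s (r) (f (p) (p)))))
3. (f (k (g (p)) (h (q) (r) (q)) (s (r) (f (p) (p)))) (k (g (f (p) (p))) (k (r) (p) (q)) (s (r) (f (p) (p)))))  →  (f (k (g (p)) (h (q) (r) (q)) (s (r) (p))) (k (g (f (p) (p))) (k (r) (p) (q)) (s (r) (f (p) (p)))))
4. (f (k (g (p)) (h (q) (r) (q)) (s (r) (p))) (k (g (f (p) (p))) (k (r) (p) (q)) (s (r) (f (p) (p)))))  →  (f (k (g (p)) (h (q) (r) (q)) (s (r) (p))) (k (g (p)) (k (r) (p) (q)) (s (r) (f (p) (p)))))
5. (f (k (g (p)) (h (q) (r) (q)) (s (r) (p))) (k (g (p)) (k (r) (p) (q)) (s (r) (f (p) (p)))))  →  (f (k (g (p)) (h (q) (r) (q)) (s (r) (p))) (k (g (p)) (k (r) (p) (q)) (s (r) (p))))


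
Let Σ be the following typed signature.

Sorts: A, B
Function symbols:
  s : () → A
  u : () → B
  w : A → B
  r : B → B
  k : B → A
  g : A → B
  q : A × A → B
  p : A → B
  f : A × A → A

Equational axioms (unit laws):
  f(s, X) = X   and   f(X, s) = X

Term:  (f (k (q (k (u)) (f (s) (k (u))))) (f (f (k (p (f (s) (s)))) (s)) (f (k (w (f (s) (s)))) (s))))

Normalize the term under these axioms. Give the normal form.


1. (f (k (q (k (u)) (f (s) (k (u))))) (f (f (k (p (f (s) (s)))) (s)) (f (k (w (f (s) (s)))) (s))))  →  (f (k (q (k (u)) (k (u)))) (f (f (k (p (f (s) (s)))) (s)) (f (k (w (f (s) (s)))) (s))))
2. (f (k (q (k (u)) (k (u)))) (f (f (k (p (f (s) (s)))) (s)) (f (k (w (f (s) (s)))) (s))))  →  (f (k (q (k (u)) (k (u)))) (f (k (p (f (s) (s)))) (f (k (w (f (s) (s)))) (s))))
3. (f (k (q (k (u)) (k (u)))) (f (k (p (f (s) (s)))) (f (k (w (f (s) (s)))) (s))))  →  (f (k (q (k (u)) (k (u)))) (f (k (p (s))) (f (k (w (f (s) (s)))) (s))))
4. (f (k (q (k (u)) (k (u)))) (f (k (p (s))) (f (k (w (f (s) (s)))) (s))))  →  (f (k (q (k (u)) (k (u)))) (f (k (p (s))) (k (w (f (s) (s))))))
5. (f (k (q (k (u)) (k (u)))) (f (k (p (s))) (k (w (f (s) (s))))))  →  (f (k (q (k (u)) (k (u)))) (f (k (p (s))) (k (w (s)))))

normal form = (f (k (q (k (u)) (k (u)))) (f (k (p (s))) (k (w (s)))))


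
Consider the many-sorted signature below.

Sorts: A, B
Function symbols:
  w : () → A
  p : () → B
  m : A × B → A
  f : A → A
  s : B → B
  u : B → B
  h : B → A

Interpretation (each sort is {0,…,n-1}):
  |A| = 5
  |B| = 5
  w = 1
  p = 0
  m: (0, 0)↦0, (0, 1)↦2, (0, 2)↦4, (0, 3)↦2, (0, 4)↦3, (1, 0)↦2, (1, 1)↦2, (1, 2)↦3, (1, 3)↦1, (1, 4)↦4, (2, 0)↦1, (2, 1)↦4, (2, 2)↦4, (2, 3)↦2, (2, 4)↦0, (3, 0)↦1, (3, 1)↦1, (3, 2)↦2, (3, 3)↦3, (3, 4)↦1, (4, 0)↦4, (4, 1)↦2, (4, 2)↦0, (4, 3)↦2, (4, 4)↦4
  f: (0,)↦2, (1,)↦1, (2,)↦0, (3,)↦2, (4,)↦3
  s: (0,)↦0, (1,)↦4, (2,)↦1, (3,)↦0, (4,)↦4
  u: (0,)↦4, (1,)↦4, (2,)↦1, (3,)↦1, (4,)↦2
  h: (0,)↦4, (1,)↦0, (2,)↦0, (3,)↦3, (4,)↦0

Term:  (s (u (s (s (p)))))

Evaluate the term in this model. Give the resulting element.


  p = 0
  (s (p)) = s(0,) = 0
  (s (s (p))) = s(0,) = 0
  (u (s (s (p)))) = u(0,) = 4
  (s (u (s (s (p))))) = s(4,) = 4

value = 4


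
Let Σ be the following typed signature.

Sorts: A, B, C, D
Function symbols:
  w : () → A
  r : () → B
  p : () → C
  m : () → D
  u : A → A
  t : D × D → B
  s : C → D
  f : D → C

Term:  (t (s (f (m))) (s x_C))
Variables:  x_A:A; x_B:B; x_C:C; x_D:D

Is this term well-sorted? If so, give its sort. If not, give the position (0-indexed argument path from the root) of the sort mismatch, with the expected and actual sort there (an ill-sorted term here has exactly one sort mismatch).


      (m) : D
    (f (m)) : C
  (s (f (m))) : D
    x_C : C
  (s x_C) : D
(t (s (f (m))) (s x_C)) : B

well-sorted; sort = B


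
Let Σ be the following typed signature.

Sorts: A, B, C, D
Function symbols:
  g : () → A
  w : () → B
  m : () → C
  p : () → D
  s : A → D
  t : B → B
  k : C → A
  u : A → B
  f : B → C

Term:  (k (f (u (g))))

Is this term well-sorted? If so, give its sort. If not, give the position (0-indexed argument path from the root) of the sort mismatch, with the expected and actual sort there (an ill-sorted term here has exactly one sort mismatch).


      (g) : A
    (u (g)) : B
  (f (u (g))) : C
(k (f (u (g)))) : A

well-sorted; sort = A


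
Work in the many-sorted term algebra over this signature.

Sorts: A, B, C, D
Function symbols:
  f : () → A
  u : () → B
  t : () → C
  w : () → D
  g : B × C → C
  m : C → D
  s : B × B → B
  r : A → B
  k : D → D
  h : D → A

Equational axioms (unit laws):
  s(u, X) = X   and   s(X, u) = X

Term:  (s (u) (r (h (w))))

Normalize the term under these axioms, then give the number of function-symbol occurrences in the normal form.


1. (s (u) (r (h (w))))  →  (r (h (w)))
normal form: (r (h (w)))

size = 3


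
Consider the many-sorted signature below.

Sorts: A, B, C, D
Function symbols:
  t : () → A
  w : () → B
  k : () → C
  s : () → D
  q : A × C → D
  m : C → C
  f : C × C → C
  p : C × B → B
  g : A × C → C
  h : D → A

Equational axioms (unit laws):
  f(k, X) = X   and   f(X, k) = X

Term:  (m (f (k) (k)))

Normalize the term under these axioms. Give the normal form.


normal form = (m (k))

1. (m (f (k) (k)))  →  (m (k))


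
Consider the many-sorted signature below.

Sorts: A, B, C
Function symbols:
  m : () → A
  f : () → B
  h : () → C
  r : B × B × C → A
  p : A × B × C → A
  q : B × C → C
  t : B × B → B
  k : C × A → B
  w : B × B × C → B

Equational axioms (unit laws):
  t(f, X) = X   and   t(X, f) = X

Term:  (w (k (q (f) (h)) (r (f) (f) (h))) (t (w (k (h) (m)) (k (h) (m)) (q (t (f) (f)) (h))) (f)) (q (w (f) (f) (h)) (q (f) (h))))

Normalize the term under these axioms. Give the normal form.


1. (w (k (q (f) (h)) (r (f) (f) (h))) (t (w (k (h) (m)) (k (h) (m)) (q (t (f) (f)) (h))) (f)) (q (w (f) (f) (h)) (q (f) (h))))  →  (w (k (q (f) (h)) (r (f) (f) (h))) (w (k (h) (m)) (k (h) (m)) (q (t (f) (f)) (h))) (q (w (f) (f) (h)) (q (f) (h))))
2. (w (k (q (f) (h)) (r (f) (f) (h))) (w (k (h) (m)) (k (h) (m)) (q (t (f) (f)) (h))) (q (w (f) (f) (h)) (q (f) (h))))  →  (w (k (q (f) (h)) (r (f) (f) (h))) (w (k (h) (m)) (k (h) (m)) (q (f) (h))) (q (w (f) (f) (h)) (q (f) (h))))

normal form = (w (k (q (f) (h)) (r (f) (f) (h))) (w (k (h) (m)) (k (h) (m)) (q (f) (h))) (q (w (f) (f) (h)) (q (f) (h))))


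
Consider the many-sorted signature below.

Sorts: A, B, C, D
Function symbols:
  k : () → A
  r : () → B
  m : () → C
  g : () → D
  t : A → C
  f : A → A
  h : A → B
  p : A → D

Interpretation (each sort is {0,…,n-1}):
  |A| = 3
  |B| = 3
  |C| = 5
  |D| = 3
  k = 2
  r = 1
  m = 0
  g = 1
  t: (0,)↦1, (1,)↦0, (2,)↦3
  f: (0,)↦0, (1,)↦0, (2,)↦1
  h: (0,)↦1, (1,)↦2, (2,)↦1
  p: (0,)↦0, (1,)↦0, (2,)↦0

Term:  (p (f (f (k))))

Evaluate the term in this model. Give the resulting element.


  k = 2
  (f (k)) = f(2,) = 1
  (f (f (k))) = f(1,) = 0
  (p (f (f (k)))) = p(0,) = 0

value = 0
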